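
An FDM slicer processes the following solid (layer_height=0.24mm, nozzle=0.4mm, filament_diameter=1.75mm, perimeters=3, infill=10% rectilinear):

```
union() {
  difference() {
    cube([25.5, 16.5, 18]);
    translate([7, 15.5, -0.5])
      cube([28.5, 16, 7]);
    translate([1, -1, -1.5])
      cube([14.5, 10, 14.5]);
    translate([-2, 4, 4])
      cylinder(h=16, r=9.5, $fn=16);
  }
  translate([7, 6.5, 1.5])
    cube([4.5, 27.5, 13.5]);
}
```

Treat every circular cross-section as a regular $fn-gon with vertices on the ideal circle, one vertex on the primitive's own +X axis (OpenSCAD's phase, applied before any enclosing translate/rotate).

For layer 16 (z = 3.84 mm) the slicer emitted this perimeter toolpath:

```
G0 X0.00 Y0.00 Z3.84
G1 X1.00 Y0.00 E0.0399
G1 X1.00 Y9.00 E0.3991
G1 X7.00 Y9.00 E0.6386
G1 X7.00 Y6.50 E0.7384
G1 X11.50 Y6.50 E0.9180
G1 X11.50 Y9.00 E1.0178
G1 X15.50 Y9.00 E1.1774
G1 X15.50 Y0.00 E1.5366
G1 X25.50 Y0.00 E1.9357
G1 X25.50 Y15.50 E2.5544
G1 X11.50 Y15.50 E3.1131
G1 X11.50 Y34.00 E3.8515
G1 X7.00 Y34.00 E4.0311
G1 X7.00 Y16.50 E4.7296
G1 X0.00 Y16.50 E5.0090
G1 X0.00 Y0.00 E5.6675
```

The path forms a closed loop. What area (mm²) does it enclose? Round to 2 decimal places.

Apply the shoelace formula to the sequence of (X, Y) vertices; enclosed area = 366.25 mm².

366.25 mm²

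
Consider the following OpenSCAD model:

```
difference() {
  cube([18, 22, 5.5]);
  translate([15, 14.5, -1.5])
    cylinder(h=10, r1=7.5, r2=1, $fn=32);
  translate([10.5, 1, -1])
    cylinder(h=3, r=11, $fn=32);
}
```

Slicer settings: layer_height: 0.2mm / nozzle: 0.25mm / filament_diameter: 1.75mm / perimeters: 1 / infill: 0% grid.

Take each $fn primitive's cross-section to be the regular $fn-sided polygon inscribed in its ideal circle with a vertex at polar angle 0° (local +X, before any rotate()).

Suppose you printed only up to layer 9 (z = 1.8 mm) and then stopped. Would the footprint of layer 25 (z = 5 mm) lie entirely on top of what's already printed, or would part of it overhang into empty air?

part overhangs

Compare the two slices. At z = 1.8: the 18×22 cube contributes its full rectangle (area 396.00 mm²); the cone at (15, 14.5): at t=0.330 of its height the radius interpolates to r₁+(r₂−r₁)t = 5.355, giving a regular 32-gon of that circumradius (area = (32/2)·5.355²·sin(360°/32) = 89.51 mm²); the cylinder at (10.5, 1): section is a regular 32-gon, circumradius r=11 (area = (32/2)·11.000²·sin(360°/32) = 377.69 mm²); Taking the first minus the rest: starting from the 18×22 cube (396.00 mm²), the cone at (15, 14.5) partially overlaps it — only the 75.01 mm² overlap (of its 89.51 mm²) is removed, clipping the outline; the r=11 cylinder at (10.5, 1) partially overlaps it — only the 176.37 mm² overlap (of its 377.69 mm²) is removed, clipping the outline — area = 144.63 mm². At z = 5: the cube is present — its section is the full 18×22 rectangle (area 396.00 mm²); the cone at (15, 14.5): at t=0.650 of its height the radius interpolates to r₁+(r₂−r₁)t = 3.275, giving a regular 32-gon of that circumradius (area = (32/2)·3.275²·sin(360°/32) = 33.48 mm²); the cylinder at (10.5, 1) is absent (z outside [-1, 2]); Subtracting the remaining from the first: starting from the 18×22 cube (396.00 mm²), the cone at (15, 14.5) partially overlaps it — only the 33.02 mm² overlap (of its 33.48 mm²) is removed, clipping the outline — area = 362.98 mm². Checking containment: at z = 5 the cross-section extends beyond the z = 1.8 cross-section by about 218.35 mm².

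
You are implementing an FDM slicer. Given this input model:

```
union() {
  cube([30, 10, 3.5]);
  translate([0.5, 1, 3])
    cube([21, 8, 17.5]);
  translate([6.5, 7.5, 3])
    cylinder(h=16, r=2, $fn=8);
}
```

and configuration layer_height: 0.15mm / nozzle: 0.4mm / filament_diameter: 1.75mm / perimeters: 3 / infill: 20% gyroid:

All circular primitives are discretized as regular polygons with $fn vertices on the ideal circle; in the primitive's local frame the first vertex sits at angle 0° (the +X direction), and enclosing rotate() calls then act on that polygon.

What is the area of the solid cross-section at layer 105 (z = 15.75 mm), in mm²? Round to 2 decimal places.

At z = 15.75 mm: the cube is absent (z outside [0, 3.5]); the cube at (0.5, 1) (footprint 21×8) is included at this height (area 168.00 mm²); the r=2 cylinder at (6.5, 7.5) gives a regular 8-gon of circumradius 2 (constant along its height) (area = (8/2)·2.000²·sin(360°/8) = 11.31 mm²); Taking the union: the regions partially overlap — summed areas 179.31 mm² minus the doubly-counted overlap 10.71 mm² gives 168.60 mm² — area = 168.60 mm². Overall, the cross-section is a single solid region. Net area = 168.60 mm².

168.60 mm²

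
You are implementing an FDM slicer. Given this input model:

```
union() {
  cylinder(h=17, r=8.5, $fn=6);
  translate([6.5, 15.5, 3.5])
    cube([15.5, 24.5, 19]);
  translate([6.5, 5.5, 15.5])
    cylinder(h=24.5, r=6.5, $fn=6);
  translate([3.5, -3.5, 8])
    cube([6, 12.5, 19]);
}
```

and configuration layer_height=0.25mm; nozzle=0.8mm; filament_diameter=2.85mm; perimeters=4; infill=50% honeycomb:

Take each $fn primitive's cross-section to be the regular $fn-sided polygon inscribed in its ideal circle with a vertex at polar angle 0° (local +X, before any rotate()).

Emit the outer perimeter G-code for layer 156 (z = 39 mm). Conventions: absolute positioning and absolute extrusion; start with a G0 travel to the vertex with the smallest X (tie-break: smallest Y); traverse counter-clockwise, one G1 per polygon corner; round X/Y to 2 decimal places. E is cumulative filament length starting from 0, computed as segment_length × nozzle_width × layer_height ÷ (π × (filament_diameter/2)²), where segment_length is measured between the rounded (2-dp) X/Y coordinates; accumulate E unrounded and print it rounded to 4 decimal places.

At z = 39 mm: the cylinder is not intersected at this z (z outside [0, 17]); the cube at (6.5, 15.5) is absent (z outside [3.5, 22.5]); the cylinder at (6.5, 5.5): section is a regular 6-gon, circumradius r=6.5; the cube at (3.5, -3.5) is not intersected at this z (z outside [8, 27]); Taking the union: only the r=6.5 cylinder at (6.5, 5.5) is present, so the union is just that shape — 1 connected region. The outline is a single polygon with 6 vertices. Extrusion per mm of travel: 0.8 × 0.25 / (π × 1.425²) = 0.031351. Accumulating E over each segment gives final E = 1.2228.

G0 X0.00 Y5.50 Z39.00
G1 X3.25 Y-0.13 E0.2038
G1 X9.75 Y-0.13 E0.4076
G1 X13.00 Y5.50 E0.6114
G1 X9.75 Y11.13 E0.8152
G1 X3.25 Y11.13 E1.0190
G1 X0.00 Y5.50 E1.2228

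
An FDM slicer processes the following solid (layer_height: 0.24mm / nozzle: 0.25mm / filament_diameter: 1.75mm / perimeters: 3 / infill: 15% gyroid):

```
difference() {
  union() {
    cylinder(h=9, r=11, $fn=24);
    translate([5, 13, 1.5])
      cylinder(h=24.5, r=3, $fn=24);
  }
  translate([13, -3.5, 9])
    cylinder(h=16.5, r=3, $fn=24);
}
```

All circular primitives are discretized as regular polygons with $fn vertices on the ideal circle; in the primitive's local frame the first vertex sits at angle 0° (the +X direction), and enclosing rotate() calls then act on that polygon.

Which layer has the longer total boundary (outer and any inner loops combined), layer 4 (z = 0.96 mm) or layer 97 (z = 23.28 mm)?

layer 4 (z = 0.96 mm)

Layer 4 (z = 0.96): the cylinder: section is a regular 24-gon, circumradius r=11 (perimeter = 2·24·11.000·sin(180°/24) = 68.92 mm); the cylinder at (5, 13) is absent (z outside [1.5, 26]); Taking the union: only the r=11 cylinder is present, so the union is just that shape — boundary = 68.92 mm; the cylinder at (13, -3.5) does not reach this height (z outside [9, 25.5]); Taking the first minus the rest: none of the subtracted shapes is present at this height, so that combined region is unchanged — boundary = 68.92 mm. So its perimeter = 68.92 mm. Layer 97 (z = 23.28): the cylinder does not reach this height (z outside [0, 9]); the r=3 cylinder at (5, 13) contributes a regular 24-gon of circumradius 3 (perimeter = 2·24·3.000·sin(180°/24) = 18.80 mm); Combining (union): only the r=3 cylinder at (5, 13) is present, so the union is just that shape — boundary = 18.80 mm; the r=3 cylinder at (13, -3.5) gives a regular 24-gon of circumradius 3 (constant along its height) (perimeter = 2·24·3.000·sin(180°/24) = 18.80 mm); Taking the first minus the rest: starting from that combined region, the r=3 cylinder at (13, -3.5) misses the remaining region (no effect) — boundary = 18.80 mm. So its perimeter = 18.80 mm. Layer 4 is larger (68.92 vs 18.80 mm).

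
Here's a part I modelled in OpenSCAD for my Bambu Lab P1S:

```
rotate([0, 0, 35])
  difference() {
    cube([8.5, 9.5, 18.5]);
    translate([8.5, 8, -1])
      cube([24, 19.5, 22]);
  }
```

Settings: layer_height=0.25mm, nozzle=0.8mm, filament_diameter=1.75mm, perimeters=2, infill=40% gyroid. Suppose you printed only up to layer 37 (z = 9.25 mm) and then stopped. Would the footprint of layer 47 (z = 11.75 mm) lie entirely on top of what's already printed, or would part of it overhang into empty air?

entirely on top

Compare the two slices. At z = 9.25: the 8.5×9.5 cube contributes its full rectangle (area 80.75 mm²); the cube at (8.5, 8) is present — its section is the full 24×19.5 rectangle (area 468.00 mm²); Subtracting the remaining from the first: starting from the 8.5×9.5 cube (80.75 mm²), the 24×19.5 cube at (8.5, 8) misses the remaining region (no effect) — area = 80.75 mm²; (rotated 35° about Z; rotation is an isometry so areas/perimeters/island counts are preserved). At z = 11.75: the cube (footprint 8.5×9.5) is included at this height (area 80.75 mm²); the cube at (8.5, 8) is present — its section is the full 24×19.5 rectangle (area 468.00 mm²); Subtracting the remaining from the first: starting from the 8.5×9.5 cube (80.75 mm²), the 24×19.5 cube at (8.5, 8) misses the remaining region (no effect) — area = 80.75 mm²; (whole slice rotated 35° about Z — lengths, areas and connectivity unchanged). Checking containment: the cross-section at z = 11.75 is a subset of the cross-section at z = 9.25.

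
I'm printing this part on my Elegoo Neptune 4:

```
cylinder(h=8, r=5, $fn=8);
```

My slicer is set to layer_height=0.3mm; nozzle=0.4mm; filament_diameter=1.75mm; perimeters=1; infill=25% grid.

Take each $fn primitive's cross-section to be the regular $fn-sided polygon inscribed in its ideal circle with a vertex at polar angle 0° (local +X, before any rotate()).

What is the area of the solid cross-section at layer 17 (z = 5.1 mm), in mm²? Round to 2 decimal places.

70.71 mm²

At z = 5.1 mm: the r=5 cylinder gives a regular 8-gon of circumradius 5 (constant along its height) (area = (8/2)·5.000²·sin(360°/8) = 70.71 mm²). Overall, the cross-section is a single solid region. Net area = 70.71 mm².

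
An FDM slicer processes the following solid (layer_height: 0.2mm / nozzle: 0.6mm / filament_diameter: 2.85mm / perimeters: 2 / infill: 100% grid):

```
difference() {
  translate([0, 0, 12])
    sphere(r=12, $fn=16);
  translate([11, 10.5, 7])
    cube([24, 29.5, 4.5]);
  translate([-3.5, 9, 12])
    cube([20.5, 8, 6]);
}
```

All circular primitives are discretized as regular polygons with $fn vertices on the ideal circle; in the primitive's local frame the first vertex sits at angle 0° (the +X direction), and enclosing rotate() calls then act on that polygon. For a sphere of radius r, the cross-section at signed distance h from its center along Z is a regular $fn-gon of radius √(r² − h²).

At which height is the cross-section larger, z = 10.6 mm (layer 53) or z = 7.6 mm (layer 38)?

layer 53 (z = 10.6 mm)

Layer 53 (z = 10.6): the r=12 sphere slices to a regular 16-gon of circumradius 11.918 (√(r²−h²) with h=1.4 from center) (area = (16/2)·11.918²·sin(360°/16) = 434.85 mm²); the cube at (11, 10.5) (footprint 24×29.5) is included at this height (area 708.00 mm²); the cube at (-3.5, 9) does not reach this height (z outside [12, 18]); After the difference (first − rest): starting from the r=12 sphere (434.85 mm²), the 24×29.5 cube at (11, 10.5) misses the remaining region (no effect) — area = 434.85 mm². So its area = 434.85 mm². Layer 38 (z = 7.6): the r=12 sphere slices to a regular 16-gon of circumradius 11.164 (√(r²−h²) with h=4.4 from center) (area = (16/2)·11.164²·sin(360°/16) = 381.58 mm²); the cube at (11, 10.5) is present — its section is the full 24×29.5 rectangle (area 708.00 mm²); the cube at (-3.5, 9) is absent (z outside [12, 18]); Taking the first minus the rest: starting from the r=12 sphere (381.58 mm²), the 24×29.5 cube at (11, 10.5) misses the remaining region (no effect) — area = 381.58 mm². So its area = 381.58 mm². Layer 53 is larger (434.85 vs 381.58 mm²).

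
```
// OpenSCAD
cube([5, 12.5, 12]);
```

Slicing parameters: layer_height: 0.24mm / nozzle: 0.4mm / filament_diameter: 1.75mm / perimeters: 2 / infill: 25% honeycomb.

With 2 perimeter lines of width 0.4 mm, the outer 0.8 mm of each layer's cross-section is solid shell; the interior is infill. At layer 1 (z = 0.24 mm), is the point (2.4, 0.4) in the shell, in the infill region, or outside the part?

At z = 0.24 mm: the 5×12.5 cube contributes its full rectangle. Overall, the cross-section is a single solid region. The nearest boundary edge runs (0.00, 0.00)→(5.00, 0.00); distance from the point to it = 0.40 mm. The point is inside the cross-section, 0.40 mm from the nearest boundary — within the 0.8 mm shell band (2 × 0.4).

shell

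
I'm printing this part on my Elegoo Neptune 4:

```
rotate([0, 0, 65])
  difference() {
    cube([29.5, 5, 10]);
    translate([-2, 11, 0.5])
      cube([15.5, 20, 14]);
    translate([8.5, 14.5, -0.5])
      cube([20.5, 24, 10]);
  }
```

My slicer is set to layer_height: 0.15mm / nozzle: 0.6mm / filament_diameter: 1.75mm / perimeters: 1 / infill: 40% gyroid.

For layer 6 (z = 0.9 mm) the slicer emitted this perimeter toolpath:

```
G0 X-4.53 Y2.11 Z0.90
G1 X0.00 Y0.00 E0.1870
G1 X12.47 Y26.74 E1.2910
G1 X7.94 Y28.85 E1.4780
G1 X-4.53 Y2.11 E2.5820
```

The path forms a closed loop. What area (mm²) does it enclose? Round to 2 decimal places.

147.44 mm²

Apply the shoelace formula to the sequence of (X, Y) vertices; enclosed area = 147.44 mm².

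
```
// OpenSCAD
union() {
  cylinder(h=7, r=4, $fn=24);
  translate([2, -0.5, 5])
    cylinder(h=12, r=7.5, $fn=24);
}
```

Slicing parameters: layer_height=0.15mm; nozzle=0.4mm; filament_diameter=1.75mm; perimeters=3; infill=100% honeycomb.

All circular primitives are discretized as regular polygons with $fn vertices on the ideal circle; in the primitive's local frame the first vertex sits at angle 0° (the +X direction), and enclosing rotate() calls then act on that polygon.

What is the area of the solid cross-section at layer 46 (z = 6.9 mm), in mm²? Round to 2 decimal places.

174.70 mm²

At z = 6.9 mm: the cylinder: section is a regular 24-gon, circumradius r=4 (area = (24/2)·4.000²·sin(360°/24) = 49.69 mm²); the cylinder at (2, -0.5): section is a regular 24-gon, circumradius r=7.5 (area = (24/2)·7.500²·sin(360°/24) = 174.70 mm²); Taking the union: the r=4 cylinder lies entirely inside the r=7.5 cylinder at (2, -0.5), so the union is just the r=7.5 cylinder at (2, -0.5) — area = 174.70 mm². Overall, the cross-section is a single solid region. Net area = 174.70 mm².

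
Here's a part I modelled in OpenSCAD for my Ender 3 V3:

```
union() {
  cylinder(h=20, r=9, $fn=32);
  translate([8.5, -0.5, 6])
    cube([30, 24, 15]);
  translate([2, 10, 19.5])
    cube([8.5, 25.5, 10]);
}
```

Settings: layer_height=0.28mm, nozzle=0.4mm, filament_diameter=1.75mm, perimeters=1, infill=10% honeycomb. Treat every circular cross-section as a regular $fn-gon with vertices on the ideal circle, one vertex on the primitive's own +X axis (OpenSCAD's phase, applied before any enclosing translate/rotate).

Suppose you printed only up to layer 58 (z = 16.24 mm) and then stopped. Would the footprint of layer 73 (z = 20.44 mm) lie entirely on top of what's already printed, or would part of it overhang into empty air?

part overhangs

Compare the two slices. At z = 16.24: the cylinder: section is a regular 32-gon, circumradius r=9 (area = (32/2)·9.000²·sin(360°/32) = 252.84 mm²); the cube at (8.5, -0.5) (footprint 30×24) is included at this height (area 720.00 mm²); the cube at (2, 10) does not reach this height (z outside [19.5, 29.5]); Merging all regions: the regions partially overlap — summed areas 972.84 mm² minus the doubly-counted overlap 1.14 mm² gives 971.70 mm² — area = 971.70 mm². At z = 20.44: the cylinder is absent (z outside [0, 20]); the 30×24 cube at (8.5, -0.5) contributes its full rectangle (area 720.00 mm²); the 8.5×25.5 cube at (2, 10) contributes its full rectangle (area 216.75 mm²); Merging all regions: the regions partially overlap — summed areas 936.75 mm² minus the doubly-counted overlap 27.00 mm² gives 909.75 mm² — area = 909.75 mm². Checking containment: at z = 20.44 the cross-section extends beyond the z = 16.24 cross-section by about 189.75 mm².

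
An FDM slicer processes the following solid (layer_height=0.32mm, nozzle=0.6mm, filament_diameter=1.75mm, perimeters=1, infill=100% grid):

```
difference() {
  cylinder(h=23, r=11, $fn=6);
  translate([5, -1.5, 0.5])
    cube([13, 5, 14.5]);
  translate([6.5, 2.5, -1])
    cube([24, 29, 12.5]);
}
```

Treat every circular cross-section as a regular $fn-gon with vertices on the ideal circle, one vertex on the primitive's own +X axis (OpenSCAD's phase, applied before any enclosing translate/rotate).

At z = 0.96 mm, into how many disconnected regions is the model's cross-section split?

At z = 0.96 mm: the r=11 cylinder gives a regular 6-gon of circumradius 11 (constant along its height); the 13×5 cube at (5, -1.5) contributes its full rectangle; the cube at (6.5, 2.5) is present — its section is the full 24×29 rectangle; Subtracting the remaining from the first: starting from the r=11 cylinder, the 13×5 cube at (5, -1.5) partially overlaps it — only the 25.81 mm² overlap (of its 65.00 mm²) is removed, clipping the outline; the 24×29 cube at (6.5, 2.5) partially overlaps it — only the 5.32 mm² overlap (of its 696.00 mm²) is removed, clipping the outline — 1 connected region. The result has 1 disconnected region.

1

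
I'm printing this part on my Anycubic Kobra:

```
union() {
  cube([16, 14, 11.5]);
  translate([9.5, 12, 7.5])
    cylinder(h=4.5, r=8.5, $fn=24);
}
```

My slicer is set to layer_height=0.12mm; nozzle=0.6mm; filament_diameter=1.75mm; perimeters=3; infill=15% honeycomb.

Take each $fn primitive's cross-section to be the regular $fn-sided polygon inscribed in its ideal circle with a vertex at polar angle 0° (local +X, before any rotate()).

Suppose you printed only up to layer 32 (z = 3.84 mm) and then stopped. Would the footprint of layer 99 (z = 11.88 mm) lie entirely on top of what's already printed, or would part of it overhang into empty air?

Compare the two slices. At z = 3.84: the 16×14 cube contributes its full rectangle (area 224.00 mm²); the cylinder at (9.5, 12) does not reach this height (z outside [7.5, 12]); Merging all regions: only the 16×14 cube is present, so the union is just that shape — area = 224.00 mm². At z = 11.88: the cube is absent (z outside [0, 11.5]); the cylinder at (9.5, 12): section is a regular 24-gon, circumradius r=8.5 (area = (24/2)·8.500²·sin(360°/24) = 224.40 mm²); Combining (union): only the r=8.5 cylinder at (9.5, 12) is present, so the union is just that shape — area = 224.40 mm². Checking containment: at z = 11.88 the cross-section extends beyond the z = 3.84 cross-section by about 89.66 mm².

part overhangs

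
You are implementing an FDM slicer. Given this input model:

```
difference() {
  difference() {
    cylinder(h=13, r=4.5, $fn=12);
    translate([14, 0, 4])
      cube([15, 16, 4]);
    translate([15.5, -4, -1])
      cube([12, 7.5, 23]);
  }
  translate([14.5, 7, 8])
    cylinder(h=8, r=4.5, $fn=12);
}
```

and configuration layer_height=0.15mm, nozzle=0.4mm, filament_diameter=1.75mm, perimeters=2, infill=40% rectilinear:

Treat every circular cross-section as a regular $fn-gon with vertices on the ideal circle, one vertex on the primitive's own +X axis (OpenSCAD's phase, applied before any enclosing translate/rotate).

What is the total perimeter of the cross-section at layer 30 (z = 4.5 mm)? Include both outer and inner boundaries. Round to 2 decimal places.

At z = 4.5 mm: the r=4.5 cylinder contributes a regular 12-gon of circumradius 4.5 (perimeter = 2·12·4.500·sin(180°/12) = 27.95 mm); the cube at (14, 0) (footprint 15×16) is included at this height (perimeter 62.00 mm); the cube at (15.5, -4) (footprint 12×7.5) is included at this height (perimeter 39.00 mm); Subtracting the remaining from the first: starting from the r=4.5 cylinder, the 15×16 cube at (14, 0) misses the remaining region (no effect); the 12×7.5 cube at (15.5, -4) misses the remaining region (no effect) — boundary = 27.95 mm; the cylinder at (14.5, 7) is absent (z outside [8, 16]); Subtracting the remaining from the first: none of the subtracted shapes is present at this height, so that combined region is unchanged — boundary = 27.95 mm. Overall, the cross-section is a single solid region. Total boundary length (outer) = 27.95 mm.

27.95 mm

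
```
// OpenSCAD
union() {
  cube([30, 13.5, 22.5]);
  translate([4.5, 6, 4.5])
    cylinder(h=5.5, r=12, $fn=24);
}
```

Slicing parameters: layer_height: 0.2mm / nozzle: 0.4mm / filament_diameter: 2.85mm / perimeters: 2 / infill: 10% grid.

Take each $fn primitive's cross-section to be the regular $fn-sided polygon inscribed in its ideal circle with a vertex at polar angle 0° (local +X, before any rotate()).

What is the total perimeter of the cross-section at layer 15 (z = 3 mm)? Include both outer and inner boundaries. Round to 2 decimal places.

87.00 mm

At z = 3 mm: the cube is present — its section is the full 30×13.5 rectangle (perimeter 87.00 mm); the cylinder at (4.5, 6) is not intersected at this z (z outside [4.5, 10]); Merging all regions: only the 30×13.5 cube is present, so the union is just that shape — boundary = 87.00 mm. Overall, the cross-section is a single solid region. Total boundary length (outer) = 87.00 mm.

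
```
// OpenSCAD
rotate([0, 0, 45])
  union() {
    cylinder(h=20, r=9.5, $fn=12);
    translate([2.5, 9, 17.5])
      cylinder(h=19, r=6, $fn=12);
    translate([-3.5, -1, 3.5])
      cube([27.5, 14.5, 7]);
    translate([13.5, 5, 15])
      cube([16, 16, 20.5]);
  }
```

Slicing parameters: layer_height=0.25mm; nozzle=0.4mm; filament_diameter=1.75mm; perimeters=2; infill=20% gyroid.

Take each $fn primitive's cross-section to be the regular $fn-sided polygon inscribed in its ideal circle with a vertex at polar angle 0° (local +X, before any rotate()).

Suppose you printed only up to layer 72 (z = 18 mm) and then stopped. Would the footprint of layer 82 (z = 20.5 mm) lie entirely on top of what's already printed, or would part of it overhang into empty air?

entirely on top

Compare the two slices. At z = 18: the r=9.5 cylinder gives a regular 12-gon of circumradius 9.5 (constant along its height) (area = (12/2)·9.500²·sin(360°/12) = 270.75 mm²); the r=6 cylinder at (2.5, 9) gives a regular 12-gon of circumradius 6 (constant along its height) (area = (12/2)·6.000²·sin(360°/12) = 108.00 mm²); the cube at (-3.5, -1) is absent (z outside [3.5, 10.5]); the cube at (13.5, 5) is present — its section is the full 16×16 rectangle (area 256.00 mm²); Taking the union: the regions partially overlap — summed areas 634.75 mm² minus the doubly-counted overlap 45.79 mm² gives 588.96 mm² — area = 588.96 mm²; (whole slice rotated 45° about Z — lengths, areas and connectivity unchanged). At z = 20.5: the cylinder is absent (z outside [0, 20]); the cylinder at (2.5, 9): section is a regular 12-gon, circumradius r=6 (area = (12/2)·6.000²·sin(360°/12) = 108.00 mm²); the cube at (-3.5, -1) is absent (z outside [3.5, 10.5]); the cube at (13.5, 5) (footprint 16×16) is included at this height (area 256.00 mm²); Taking the union: the 2 present regions are separate (no shared area or edge), so areas and boundary lengths simply add and each stays a separate island — area = 364.00 mm²; (whole slice rotated 45° about Z — lengths, areas and connectivity unchanged). Checking containment: the cross-section at z = 20.5 is a subset of the cross-section at z = 18.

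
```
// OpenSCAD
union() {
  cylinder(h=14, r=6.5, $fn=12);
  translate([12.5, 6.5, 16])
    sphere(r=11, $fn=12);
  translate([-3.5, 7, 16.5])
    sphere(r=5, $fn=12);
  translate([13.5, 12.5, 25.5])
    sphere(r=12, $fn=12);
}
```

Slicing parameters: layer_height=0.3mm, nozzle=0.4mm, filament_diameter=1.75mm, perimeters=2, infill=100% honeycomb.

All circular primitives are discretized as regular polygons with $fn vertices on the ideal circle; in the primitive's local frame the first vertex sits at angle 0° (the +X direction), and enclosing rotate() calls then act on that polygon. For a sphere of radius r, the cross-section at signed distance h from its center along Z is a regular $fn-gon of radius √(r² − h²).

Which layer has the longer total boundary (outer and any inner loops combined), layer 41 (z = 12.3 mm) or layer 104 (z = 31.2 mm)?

layer 41 (z = 12.3 mm)

Layer 41 (z = 12.3): the r=6.5 cylinder contributes a regular 12-gon of circumradius 6.5 (perimeter = 2·12·6.500·sin(180°/12) = 40.38 mm); the sphere at (12.5, 6.5): section is a regular 12-gon, circumradius = √(r²−h²) = √(11²−3.7²) = 10.359 (perimeter = 2·12·10.359·sin(180°/12) = 64.35 mm); the r=5 sphere at (-3.5, 7) contributes a regular 12-gon of circumradius √(5²−4.2²) = 2.713 (perimeter = 2·12·2.713·sin(180°/12) = 16.85 mm); the sphere at (13.5, 12.5) is absent (|z−center|=13.200 > r=12); Merging all regions: the regions partially overlap (shared area 16.33 mm²), so the edge portions inside another operand are dropped and the merged outline is re-measured after clipping — boundary = 95.87 mm. So its perimeter = 95.87 mm. Layer 104 (z = 31.2): the cylinder does not reach this height (z outside [0, 14]); the sphere at (12.5, 6.5) is not intersected at this z (|z−center|=15.200 > r=11); the sphere at (-3.5, 7) is absent (|z−center|=14.700 > r=5); the sphere at (13.5, 12.5): section is a regular 12-gon, circumradius = √(r²−h²) = √(12²−5.7²) = 10.560 (perimeter = 2·12·10.560·sin(180°/12) = 65.59 mm); Merging all regions: only the r=12 sphere at (13.5, 12.5) is present, so the union is just that shape — boundary = 65.59 mm. So its perimeter = 65.59 mm. Layer 41 is larger (95.87 vs 65.59 mm).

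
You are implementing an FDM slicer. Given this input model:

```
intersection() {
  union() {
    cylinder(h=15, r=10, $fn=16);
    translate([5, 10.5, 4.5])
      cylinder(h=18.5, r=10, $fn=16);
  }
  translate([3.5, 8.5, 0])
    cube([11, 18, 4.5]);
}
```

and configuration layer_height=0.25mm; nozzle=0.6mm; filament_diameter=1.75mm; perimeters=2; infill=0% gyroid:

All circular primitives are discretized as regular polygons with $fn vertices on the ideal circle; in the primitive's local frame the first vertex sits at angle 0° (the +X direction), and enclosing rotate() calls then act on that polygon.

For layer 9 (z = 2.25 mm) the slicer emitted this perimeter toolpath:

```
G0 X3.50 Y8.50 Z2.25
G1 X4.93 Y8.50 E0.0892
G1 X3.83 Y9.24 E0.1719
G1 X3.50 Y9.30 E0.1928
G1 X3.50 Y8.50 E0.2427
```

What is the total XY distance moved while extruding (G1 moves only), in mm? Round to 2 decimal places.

3.89 mm

Sum the Euclidean lengths of each G1 segment: total = 3.89 mm.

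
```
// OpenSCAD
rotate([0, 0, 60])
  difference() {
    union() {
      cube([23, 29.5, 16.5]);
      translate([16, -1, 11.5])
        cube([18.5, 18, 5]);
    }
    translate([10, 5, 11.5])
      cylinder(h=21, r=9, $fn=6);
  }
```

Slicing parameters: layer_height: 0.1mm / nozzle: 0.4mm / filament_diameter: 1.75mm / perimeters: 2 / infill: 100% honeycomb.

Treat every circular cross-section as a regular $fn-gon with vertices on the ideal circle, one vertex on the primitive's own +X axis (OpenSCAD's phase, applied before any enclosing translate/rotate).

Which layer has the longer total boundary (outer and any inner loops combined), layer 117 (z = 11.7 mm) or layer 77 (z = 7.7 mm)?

layer 117 (z = 11.7 mm)

Layer 117 (z = 11.7): the cube is present — its section is the full 23×29.5 rectangle (perimeter 105.00 mm); the 18.5×18 cube at (16, -1) contributes its full rectangle (perimeter 73.00 mm); Merging all regions: the regions partially overlap (shared area 119.00 mm²), so the edge portions inside another operand are dropped and the merged outline is re-measured after clipping — boundary = 130.00 mm; the cylinder at (10, 5): section is a regular 6-gon, circumradius r=9 (perimeter = 2·6·9.000·sin(180°/6) = 54.00 mm); Subtracting the remaining from the first: starting from that combined region, the r=9 cylinder at (10, 5) partially overlaps it — only the 180.80 mm² overlap (of its 210.44 mm²) is removed, clipping the outline — boundary = 156.46 mm; (rotated 60° about Z; rotation is an isometry so areas/perimeters/island counts are preserved). So its perimeter = 156.46 mm. Layer 77 (z = 7.7): the 23×29.5 cube contributes its full rectangle (perimeter 105.00 mm); the cube at (16, -1) is absent (z outside [11.5, 16.5]); Merging all regions: only the 23×29.5 cube is present, so the union is just that shape — boundary = 105.00 mm; the cylinder at (10, 5) is not intersected at this z (z outside [11.5, 32.5]); After the difference (first − rest): none of the subtracted shapes is present at this height, so the result so far is unchanged — boundary = 105.00 mm; (whole slice rotated 60° about Z — lengths, areas and connectivity unchanged). So its perimeter = 105.00 mm. Layer 117 is larger (156.46 vs 105.00 mm).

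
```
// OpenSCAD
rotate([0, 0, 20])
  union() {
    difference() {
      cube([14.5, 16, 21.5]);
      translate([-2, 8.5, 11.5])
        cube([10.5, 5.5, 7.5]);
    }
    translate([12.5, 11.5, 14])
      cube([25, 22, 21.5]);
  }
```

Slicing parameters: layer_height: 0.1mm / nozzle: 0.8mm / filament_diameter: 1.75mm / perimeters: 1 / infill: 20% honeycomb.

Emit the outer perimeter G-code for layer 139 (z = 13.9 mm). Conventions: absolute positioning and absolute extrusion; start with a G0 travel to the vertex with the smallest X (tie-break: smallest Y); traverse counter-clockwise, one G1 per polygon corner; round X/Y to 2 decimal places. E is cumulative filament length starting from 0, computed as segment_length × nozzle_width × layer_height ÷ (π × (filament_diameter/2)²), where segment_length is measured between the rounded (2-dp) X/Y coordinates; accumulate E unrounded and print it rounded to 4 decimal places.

At z = 13.9 mm: the 14.5×16 cube contributes its full rectangle; the 10.5×5.5 cube at (-2, 8.5) contributes its full rectangle; Subtracting the remaining from the first: starting from the 14.5×16 cube, the 10.5×5.5 cube at (-2, 8.5) partially overlaps it — only the 46.75 mm² overlap (of its 57.75 mm²) is removed, clipping the outline — 1 connected region; the cube at (12.5, 11.5) is absent (z outside [14, 35.5]); Merging all regions: only the result so far is present, so the union is just that shape — 1 connected region; (whole slice rotated 20° about Z — lengths, areas and connectivity unchanged). The outline is a single polygon with 8 vertices. Extrusion per mm of travel: 0.8 × 0.1 / (π × 0.875²) = 0.033260. Accumulating E over each segment gives final E = 2.5942.

G0 X-5.47 Y15.04 Z13.90
G1 X-4.79 Y13.16 E0.0665
G1 X3.20 Y16.06 E0.3492
G1 X5.08 Y10.89 E0.5322
G1 X-2.91 Y7.99 E0.8149
G1 X0.00 Y0.00 E1.0977
G1 X13.63 Y4.96 E1.5801
G1 X8.15 Y19.99 E2.1122
G1 X-5.47 Y15.04 E2.5942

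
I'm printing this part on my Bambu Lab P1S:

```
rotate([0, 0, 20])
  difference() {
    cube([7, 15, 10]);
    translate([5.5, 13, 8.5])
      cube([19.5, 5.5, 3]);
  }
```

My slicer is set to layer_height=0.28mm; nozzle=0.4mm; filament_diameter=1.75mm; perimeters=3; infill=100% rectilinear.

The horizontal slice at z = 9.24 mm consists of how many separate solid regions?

At z = 9.24 mm: the cube (footprint 7×15) is included at this height; the cube at (5.5, 13) (footprint 19.5×5.5) is included at this height; Subtracting the remaining from the first: starting from the 7×15 cube, the 19.5×5.5 cube at (5.5, 13) partially overlaps it — only the 3.00 mm² overlap (of its 107.25 mm²) is removed, clipping the outline — 1 connected region; (whole slice rotated 20° about Z — lengths, areas and connectivity unchanged). The result has 1 disconnected region.

1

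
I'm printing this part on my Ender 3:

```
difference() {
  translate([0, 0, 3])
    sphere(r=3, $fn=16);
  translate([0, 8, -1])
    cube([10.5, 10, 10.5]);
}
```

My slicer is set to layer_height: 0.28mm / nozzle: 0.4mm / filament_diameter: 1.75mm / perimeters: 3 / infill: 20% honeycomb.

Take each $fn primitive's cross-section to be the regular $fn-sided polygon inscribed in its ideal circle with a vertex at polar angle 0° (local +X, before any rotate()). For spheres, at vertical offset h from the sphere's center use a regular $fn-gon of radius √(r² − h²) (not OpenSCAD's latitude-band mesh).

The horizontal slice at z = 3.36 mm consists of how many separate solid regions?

At z = 3.36 mm: the r=3 sphere slices to a regular 16-gon of circumradius 2.978 (√(r²−h²) with h=0.36 from center); the cube at (0, 8) (footprint 10.5×10) is included at this height; After the difference (first − rest): starting from the r=3 sphere, the 10.5×10 cube at (0, 8) misses the remaining region (no effect) — 1 connected region. The result has 1 disconnected region.

1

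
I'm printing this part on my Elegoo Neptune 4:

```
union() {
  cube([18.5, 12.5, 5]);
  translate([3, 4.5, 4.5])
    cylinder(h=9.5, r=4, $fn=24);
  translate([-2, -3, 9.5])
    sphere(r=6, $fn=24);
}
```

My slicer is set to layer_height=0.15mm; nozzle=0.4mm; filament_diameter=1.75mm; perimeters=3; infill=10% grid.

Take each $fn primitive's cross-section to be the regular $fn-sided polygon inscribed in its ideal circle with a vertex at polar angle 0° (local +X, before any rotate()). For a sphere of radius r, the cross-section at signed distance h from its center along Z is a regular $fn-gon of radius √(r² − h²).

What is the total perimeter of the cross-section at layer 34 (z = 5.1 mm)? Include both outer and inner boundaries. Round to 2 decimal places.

50.62 mm

At z = 5.1 mm: the cube is absent (z outside [0, 5]); the r=4 cylinder at (3, 4.5) contributes a regular 24-gon of circumradius 4 (perimeter = 2·24·4.000·sin(180°/24) = 25.06 mm); the r=6 sphere at (-2, -3) slices to a regular 24-gon of circumradius 4.079 (√(r²−h²) with h=4.4 from center) (perimeter = 2·24·4.079·sin(180°/24) = 25.56 mm); Combining (union): the 2 present regions are separate (no shared area or edge), so areas and boundary lengths simply add and each stays a separate island — boundary = 50.62 mm. Overall, the cross-section has 2 separate islands. Total boundary length (outer) = 50.62 mm.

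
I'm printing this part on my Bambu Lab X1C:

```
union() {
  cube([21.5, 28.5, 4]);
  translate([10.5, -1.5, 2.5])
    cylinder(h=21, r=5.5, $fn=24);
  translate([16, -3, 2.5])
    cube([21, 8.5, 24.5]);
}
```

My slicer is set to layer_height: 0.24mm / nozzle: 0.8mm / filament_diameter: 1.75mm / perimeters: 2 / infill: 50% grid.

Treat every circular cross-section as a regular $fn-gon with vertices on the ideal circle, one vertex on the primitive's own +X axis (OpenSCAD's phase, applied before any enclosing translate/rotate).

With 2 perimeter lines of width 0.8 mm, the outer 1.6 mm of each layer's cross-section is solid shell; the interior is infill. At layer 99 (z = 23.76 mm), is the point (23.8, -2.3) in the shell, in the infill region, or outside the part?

shell

At z = 23.76 mm: the cube does not reach this height (z outside [0, 4]); the cylinder at (10.5, -1.5) is not intersected at this z (z outside [2.5, 23.5]); the cube at (16, -3) (footprint 21×8.5) is included at this height; Taking the union: only the 21×8.5 cube at (16, -3) is present, so the union is just that shape — 1 connected region. Overall, the cross-section is a single solid region. The nearest boundary edge runs (16.00, -3.00)→(37.00, -3.00); distance from the point to it = 0.70 mm. The point is inside the cross-section, 0.70 mm from the nearest boundary — within the 1.6 mm shell band (2 × 0.8).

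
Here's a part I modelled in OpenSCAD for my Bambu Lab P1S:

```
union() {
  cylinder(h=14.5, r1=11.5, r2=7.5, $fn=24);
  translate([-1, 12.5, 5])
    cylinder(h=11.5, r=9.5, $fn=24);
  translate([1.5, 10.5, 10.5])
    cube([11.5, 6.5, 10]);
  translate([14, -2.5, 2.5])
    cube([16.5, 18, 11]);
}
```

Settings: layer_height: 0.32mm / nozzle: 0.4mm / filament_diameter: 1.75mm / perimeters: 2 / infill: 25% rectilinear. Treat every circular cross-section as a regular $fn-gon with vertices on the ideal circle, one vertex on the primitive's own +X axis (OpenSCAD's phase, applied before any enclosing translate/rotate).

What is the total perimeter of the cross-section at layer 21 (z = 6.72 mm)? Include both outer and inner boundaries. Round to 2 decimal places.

156.42 mm

At z = 6.72 mm: the cone (r1=11.5→r2=7.5) has section circumradius 9.646 here — a regular 24-gon (perimeter = 2·24·9.646·sin(180°/24) = 60.44 mm); the cylinder at (-1, 12.5): section is a regular 24-gon, circumradius r=9.5 (perimeter = 2·24·9.500·sin(180°/24) = 59.52 mm); the cube at (1.5, 10.5) is not intersected at this z (z outside [10.5, 20.5]); the 16.5×18 cube at (14, -2.5) contributes its full rectangle (perimeter 69.00 mm); Merging all regions: the regions partially overlap (shared area 64.50 mm²), so the edge portions inside another operand are dropped and the merged outline is re-measured after clipping — boundary = 156.42 mm. Overall, the cross-section has 2 separate islands. Total boundary length (outer) = 156.42 mm.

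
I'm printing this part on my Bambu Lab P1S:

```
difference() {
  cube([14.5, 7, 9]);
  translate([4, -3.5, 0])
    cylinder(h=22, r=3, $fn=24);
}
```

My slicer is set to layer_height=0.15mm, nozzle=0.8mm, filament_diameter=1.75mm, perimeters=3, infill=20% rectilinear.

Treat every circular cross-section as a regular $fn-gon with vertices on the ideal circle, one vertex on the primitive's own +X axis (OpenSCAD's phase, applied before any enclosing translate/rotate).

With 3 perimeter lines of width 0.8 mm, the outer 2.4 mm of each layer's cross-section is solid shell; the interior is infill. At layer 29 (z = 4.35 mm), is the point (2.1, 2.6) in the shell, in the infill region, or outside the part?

At z = 4.35 mm: the 14.5×7 cube contributes its full rectangle; the cylinder at (4, -3.5): section is a regular 24-gon, circumradius r=3; Taking the first minus the rest: starting from the 14.5×7 cube, the r=3 cylinder at (4, -3.5) misses the remaining region (no effect) — 1 connected region. Overall, the cross-section is a single solid region. The nearest boundary edge runs (0.00, 0.00)→(0.00, 7.00); distance from the point to it = 2.10 mm. The point is inside the cross-section, 2.10 mm from the nearest boundary — within the 2.4 mm shell band (3 × 0.8).

shell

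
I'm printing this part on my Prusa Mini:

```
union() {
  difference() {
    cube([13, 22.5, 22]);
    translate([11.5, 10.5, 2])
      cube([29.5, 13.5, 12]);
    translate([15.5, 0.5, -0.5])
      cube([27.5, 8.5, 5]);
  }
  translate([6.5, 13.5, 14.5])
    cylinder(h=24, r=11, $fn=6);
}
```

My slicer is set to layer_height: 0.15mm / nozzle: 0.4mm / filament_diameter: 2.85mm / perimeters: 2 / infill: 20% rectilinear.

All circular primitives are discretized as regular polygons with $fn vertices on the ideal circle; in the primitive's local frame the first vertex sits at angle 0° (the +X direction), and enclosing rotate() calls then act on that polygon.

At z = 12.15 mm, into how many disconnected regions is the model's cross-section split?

At z = 12.15 mm: the cube is present — its section is the full 13×22.5 rectangle; the 29.5×13.5 cube at (11.5, 10.5) contributes its full rectangle; the cube at (15.5, 0.5) is not intersected at this z (z outside [-0.5, 4.5]); Subtracting the remaining from the first: starting from the 13×22.5 cube, the 29.5×13.5 cube at (11.5, 10.5) partially overlaps it — only the 18.00 mm² overlap (of its 398.25 mm²) is removed, clipping the outline — 1 connected region; the cylinder at (6.5, 13.5) is absent (z outside [14.5, 38.5]); Combining (union): only that combined region is present, so the union is just that shape — 1 connected region. The result has 1 disconnected region.

1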